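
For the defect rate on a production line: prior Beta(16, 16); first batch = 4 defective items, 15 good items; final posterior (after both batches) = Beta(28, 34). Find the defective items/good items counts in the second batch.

8 defective items and 3 good items

Because Beta–binomial updating is additive in the counts, the combined data contributed (α_post−α_prior, β_post−β_prior) successes and failures.
Total across both batches: 28−16=12 defective items, 34−16=18 good items.
Subtract the first batch: 12−4=8 defective items and 18−15=3 good items.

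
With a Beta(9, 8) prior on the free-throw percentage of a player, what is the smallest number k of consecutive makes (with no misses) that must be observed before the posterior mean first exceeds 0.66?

After k makes and 0 misses the posterior is Beta(9+k, 8), with mean (9+k)/(9+8+k).
Set (9+k)/(17+k) > 0.66 and solve: k > (0.66·17 − 9)/(1 − 0.66) = 6.529.
The smallest integer exceeding 6.529 is 7.

k = 7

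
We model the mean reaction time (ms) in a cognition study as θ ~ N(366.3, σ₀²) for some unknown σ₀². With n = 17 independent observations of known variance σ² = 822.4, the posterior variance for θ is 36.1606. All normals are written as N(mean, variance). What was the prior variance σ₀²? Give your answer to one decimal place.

σ₀² = 143.2

For the Normal–Normal model with known σ², precisions add: τ_n = τ₀ + n/σ².
So 1/σ₀² = 1/36.1606 − 17/822.4 = 0.027654 − 0.020671 = 0.006983.
Hence σ₀² = 1/0.006983 ≈ 143.2.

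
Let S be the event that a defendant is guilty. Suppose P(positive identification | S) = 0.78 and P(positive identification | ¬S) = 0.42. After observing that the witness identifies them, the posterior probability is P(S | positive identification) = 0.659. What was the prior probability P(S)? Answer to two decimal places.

P(S) = 0.51

In odds form, posterior odds = prior odds × likelihood ratio, so prior odds = posterior odds ÷ LR.
Posterior odds = 0.659/(1−0.659) = 1.9326. LR = 0.78/0.42 = 1.8571.
Prior odds = 1.9326/1.8571 = 1.0407, so P(S) = 1.0407/(1+1.0407) ≈ 0.51.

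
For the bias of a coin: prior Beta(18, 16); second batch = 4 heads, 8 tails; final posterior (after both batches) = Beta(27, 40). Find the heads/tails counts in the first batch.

Because Beta–binomial updating is additive in the counts, the combined data contributed (α_post−α_prior, β_post−β_prior) successes and failures.
Total across both batches: 27−18=9 heads, 40−16=24 tails.
Subtract the second batch: 9−4=5 heads and 24−8=16 tails.

5 heads and 16 tails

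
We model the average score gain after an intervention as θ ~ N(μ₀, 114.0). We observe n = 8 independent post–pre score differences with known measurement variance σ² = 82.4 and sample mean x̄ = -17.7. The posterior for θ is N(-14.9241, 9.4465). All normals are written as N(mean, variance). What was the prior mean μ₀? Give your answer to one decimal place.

The posterior mean is a precision-weighted average: μ_n = (τ₀μ₀ + τ_data·x̄)/(τ₀+τ_data), with τ₀=1/σ₀² and τ_data=n/σ².
Here τ₀ = 1/114.0 = 0.008772 and τ_data = 8/82.4 = 0.097087, so τ_n = 0.105859.
Rearranging for μ₀: μ₀ = (μ_n·τ_n − τ_data·x̄)/τ₀ = (-14.9241·0.105859 − 0.097087·-17.7) / 0.008772 = 0.138590/0.008772 ≈ 15.8.

μ₀ = 15.8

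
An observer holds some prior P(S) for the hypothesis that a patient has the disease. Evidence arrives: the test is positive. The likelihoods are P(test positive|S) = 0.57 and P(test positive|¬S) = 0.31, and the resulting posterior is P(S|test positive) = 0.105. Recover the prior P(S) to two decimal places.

P(S) = 0.06

In odds form, posterior odds = prior odds × likelihood ratio, so prior odds = posterior odds ÷ LR.
Posterior odds = 0.105/(1−0.105) = 0.1173. LR = 0.57/0.31 = 1.8387.
Prior odds = 0.1173/1.8387 = 0.0638, so P(S) = 0.0638/(1+0.0638) ≈ 0.06.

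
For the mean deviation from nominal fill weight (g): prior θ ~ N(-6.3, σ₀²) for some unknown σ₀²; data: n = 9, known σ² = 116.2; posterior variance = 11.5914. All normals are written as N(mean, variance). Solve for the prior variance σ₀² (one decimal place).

σ₀² = 113.4

Posterior precision equals prior precision plus data precision: 1/σ_n² = 1/σ₀² + n/σ².
So 1/σ₀² = 1/11.5914 − 9/116.2 = 0.086271 − 0.077453 = 0.008818.
Hence σ₀² = 1/0.008818 ≈ 113.4.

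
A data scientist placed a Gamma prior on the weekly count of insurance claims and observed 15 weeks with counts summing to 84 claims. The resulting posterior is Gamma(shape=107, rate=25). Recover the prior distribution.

Gamma–Poisson conjugacy: posterior shape = α + Σxᵢ, posterior rate = β + n.
So α = 107 − 84 = 23 and β = 25 − 15 = 10.

Gamma(shape=23, rate=10)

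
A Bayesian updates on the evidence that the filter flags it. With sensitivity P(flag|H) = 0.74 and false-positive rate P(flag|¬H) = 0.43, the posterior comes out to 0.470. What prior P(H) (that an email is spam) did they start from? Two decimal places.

P(H) = 0.34

Bayes' rule in odds form gives O(H|E) = O(H)·[P(E|H)/P(E|¬H)], hence O(H) = O(H|E)/LR.
Posterior odds = 0.470/(1−0.470) = 0.8868. LR = 0.74/0.43 = 1.7209.
Prior odds = 0.8868/1.7209 = 0.5153, so P(H) = 0.5153/(1+0.5153) ≈ 0.34.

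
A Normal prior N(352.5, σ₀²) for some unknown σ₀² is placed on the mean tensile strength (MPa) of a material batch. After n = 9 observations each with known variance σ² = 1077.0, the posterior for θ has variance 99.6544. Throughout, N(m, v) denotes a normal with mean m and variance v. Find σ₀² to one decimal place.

σ₀² = 595.9

For the Normal–Normal model with known σ², precisions add: τ_n = τ₀ + n/σ².
So 1/σ₀² = 1/99.6544 − 9/1077.0 = 0.010035 − 0.008357 = 0.001678.
Hence σ₀² = 1/0.001678 ≈ 595.9.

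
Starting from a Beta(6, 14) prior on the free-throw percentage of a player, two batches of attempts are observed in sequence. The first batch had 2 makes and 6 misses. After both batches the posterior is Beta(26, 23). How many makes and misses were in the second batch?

18 makes and 3 misses

Sequential conjugate updates are equivalent to a single update on the pooled data, so total successes = posterior α − prior α and total failures = posterior β − prior β.
Total across both batches: 26−6=20 makes, 23−14=9 misses.
Subtract the first batch: 20−2=18 makes and 9−6=3 misses.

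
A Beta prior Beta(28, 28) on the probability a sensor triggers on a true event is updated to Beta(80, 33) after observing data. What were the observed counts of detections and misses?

A Beta(α, β) prior with s successes and f failures in binomial data gives a Beta(α+s, β+f) posterior.
Match parameters: s=80−28=52, f=33−28=5.

52 detections and 5 misses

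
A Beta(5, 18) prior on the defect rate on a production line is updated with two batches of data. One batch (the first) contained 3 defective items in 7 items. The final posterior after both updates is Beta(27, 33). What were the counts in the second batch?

19 defective items and 11 good items

Because Beta–binomial updating is additive in the counts, the combined data contributed (α_post−α_prior, β_post−β_prior) successes and failures.
Total across both batches: 27−5=22 defective items, 33−18=15 good items.
Subtract the first batch: 22−3=19 defective items and 15−4=11 good items.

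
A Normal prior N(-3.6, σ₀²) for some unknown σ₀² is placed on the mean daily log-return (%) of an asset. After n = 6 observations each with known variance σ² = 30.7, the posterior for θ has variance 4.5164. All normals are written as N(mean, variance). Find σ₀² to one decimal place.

Posterior precision equals prior precision plus data precision: 1/σ_n² = 1/σ₀² + n/σ².
So 1/σ₀² = 1/4.5164 − 6/30.7 = 0.221415 − 0.195440 = 0.025975.
Hence σ₀² = 1/0.025975 ≈ 38.5.

σ₀² = 38.5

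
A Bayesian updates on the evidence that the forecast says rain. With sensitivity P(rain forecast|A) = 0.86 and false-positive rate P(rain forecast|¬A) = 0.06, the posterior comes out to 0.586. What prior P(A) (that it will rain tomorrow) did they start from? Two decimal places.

P(A) = 0.09

Bayes' rule in odds form gives O(A|E) = O(A)·[P(E|A)/P(E|¬A)], hence O(A) = O(A|E)/LR.
Posterior odds = 0.586/(1−0.586) = 1.4155. LR = 0.86/0.06 = 14.3333.
Prior odds = 1.4155/14.3333 = 0.0988, so P(A) = 0.0988/(1+0.0988) ≈ 0.09.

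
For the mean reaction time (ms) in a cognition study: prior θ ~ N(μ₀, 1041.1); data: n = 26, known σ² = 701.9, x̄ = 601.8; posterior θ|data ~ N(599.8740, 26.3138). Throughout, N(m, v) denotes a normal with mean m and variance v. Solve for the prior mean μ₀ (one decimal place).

The posterior mean is a precision-weighted average: μ_n = (τ₀μ₀ + τ_data·x̄)/(τ₀+τ_data), with τ₀=1/σ₀² and τ_data=n/σ².
Here τ₀ = 1/1041.1 = 0.000961 and τ_data = 26/701.9 = 0.037042, so τ_n = 0.038003.
Rearranging for μ₀: μ₀ = (μ_n·τ_n − τ_data·x̄)/τ₀ = (599.8740·0.038003 − 0.037042·601.8) / 0.000961 = 0.505136/0.000961 ≈ 525.6.

μ₀ = 525.6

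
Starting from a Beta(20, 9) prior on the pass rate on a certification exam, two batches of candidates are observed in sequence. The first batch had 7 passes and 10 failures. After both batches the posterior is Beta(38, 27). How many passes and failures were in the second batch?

11 passes and 8 failures

Because Beta–binomial updating is additive in the counts, the combined data contributed (α_post−α_prior, β_post−β_prior) successes and failures.
Total across both batches: 38−20=18 passes, 27−9=18 failures.
Subtract the first batch: 18−7=11 passes and 18−10=8 failures.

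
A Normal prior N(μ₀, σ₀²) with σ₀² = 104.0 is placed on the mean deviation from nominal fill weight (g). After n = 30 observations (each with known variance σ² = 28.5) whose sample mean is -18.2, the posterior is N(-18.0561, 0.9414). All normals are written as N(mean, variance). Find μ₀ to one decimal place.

The posterior mean is a precision-weighted average: μ_n = (τ₀μ₀ + τ_data·x̄)/(τ₀+τ_data), with τ₀=1/σ₀² and τ_data=n/σ².
Here τ₀ = 1/104.0 = 0.009615 and τ_data = 30/28.5 = 1.052632, so τ_n = 1.062247.
Rearranging for μ₀: μ₀ = (μ_n·τ_n − τ_data·x̄)/τ₀ = (-18.0561·1.062247 − 1.052632·-18.2) / 0.009615 = -0.022136/0.009615 ≈ -2.3.

μ₀ = -2.3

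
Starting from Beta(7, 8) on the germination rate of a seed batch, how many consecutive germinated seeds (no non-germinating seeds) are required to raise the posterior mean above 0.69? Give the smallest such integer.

After k germinated seeds and 0 non-germinating seeds the posterior is Beta(7+k, 8), with mean (7+k)/(7+8+k).
Set (7+k)/(15+k) > 0.69 and solve: k > (0.69·15 − 7)/(1 − 0.69) = 10.806.
The smallest integer exceeding 10.806 is 11, and checking k=11: (18)/(26) = 0.6923 > 0.69.

k = 11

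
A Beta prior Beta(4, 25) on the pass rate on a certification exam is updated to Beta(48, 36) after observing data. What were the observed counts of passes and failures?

A Beta(a, b) prior with s successes and f failures in binomial data gives a Beta(a+s, b+f) posterior.
So s = 48 − 4 = 44 and f = 36 − 25 = 11.

44 passes and 11 failures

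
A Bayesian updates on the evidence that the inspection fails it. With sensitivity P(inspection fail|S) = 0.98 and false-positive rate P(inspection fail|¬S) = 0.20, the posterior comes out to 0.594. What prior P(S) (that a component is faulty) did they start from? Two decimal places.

Bayes' rule in odds form gives O(S|E) = O(S)·[P(E|S)/P(E|¬S)], hence O(S) = O(S|E)/LR.
Posterior odds = 0.594/(1−0.594) = 1.4631. LR = 0.98/0.20 = 4.9000.
Prior odds = 1.4631/4.9000 = 0.2986, so P(S) = 0.2986/(1+0.2986) ≈ 0.23.

P(S) = 0.23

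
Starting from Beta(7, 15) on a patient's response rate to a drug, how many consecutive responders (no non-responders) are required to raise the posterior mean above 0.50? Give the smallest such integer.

k = 9

After k responders and 0 non-responders the posterior is Beta(7+k, 15), with mean (7+k)/(7+15+k).
Set (7+k)/(22+k) > 0.50 and solve: k > (0.50·22 − 7)/(1 − 0.50) = 8.000.
The smallest integer exceeding 8.000 is 9.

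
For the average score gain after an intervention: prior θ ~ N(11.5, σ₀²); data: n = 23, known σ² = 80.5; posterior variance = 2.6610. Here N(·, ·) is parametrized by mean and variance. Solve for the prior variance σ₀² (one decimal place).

Posterior precision equals prior precision plus data precision: 1/σ_n² = 1/σ₀² + n/σ².
So 1/σ₀² = 1/2.6610 − 23/80.5 = 0.375799 − 0.285714 = 0.090085.
Hence σ₀² = 1/0.090085 ≈ 11.1.

σ₀² = 11.1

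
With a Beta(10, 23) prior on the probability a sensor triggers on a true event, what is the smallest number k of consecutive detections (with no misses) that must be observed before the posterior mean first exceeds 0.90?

k = 198

After k detections and 0 misses the posterior is Beta(10+k, 23), with mean (10+k)/(10+23+k).
Set (10+k)/(33+k) > 0.90 and solve: k > (0.90·33 − 10)/(1 − 0.90) = 197.000.
The smallest integer exceeding 197.000 is 198.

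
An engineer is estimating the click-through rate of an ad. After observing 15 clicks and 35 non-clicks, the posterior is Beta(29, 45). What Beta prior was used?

Beta(14, 10)

A Beta(α, β) prior with s successes and f failures in binomial data gives a Beta(α+s, β+f) posterior.
So α = 29 − 15 = 14 and β = 45 − 35 = 10.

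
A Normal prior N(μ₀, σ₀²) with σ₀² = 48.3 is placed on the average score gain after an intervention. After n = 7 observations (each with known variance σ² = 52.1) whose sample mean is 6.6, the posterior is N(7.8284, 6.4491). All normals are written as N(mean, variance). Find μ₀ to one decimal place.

μ₀ = 15.8

The posterior mean is a precision-weighted average: μ_n = (τ₀μ₀ + τ_data·x̄)/(τ₀+τ_data), with τ₀=1/σ₀² and τ_data=n/σ².
Here τ₀ = 1/48.3 = 0.020704 and τ_data = 7/52.1 = 0.134357, so τ_n = 0.155061.
Rearranging for μ₀: μ₀ = (μ_n·τ_n − τ_data·x̄)/τ₀ = (7.8284·0.155061 − 0.134357·6.6) / 0.020704 = 0.327123/0.020704 ≈ 15.8.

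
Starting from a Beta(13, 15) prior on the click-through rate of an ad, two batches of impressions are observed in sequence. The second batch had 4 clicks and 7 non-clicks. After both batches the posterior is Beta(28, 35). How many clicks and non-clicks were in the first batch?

Because Beta–binomial updating is additive in the counts, the combined data contributed (α_post−α_prior, β_post−β_prior) successes and failures.
Total across both batches: 28−13=15 clicks, 35−15=20 non-clicks.
Subtract the second batch: 15−4=11 clicks and 20−7=13 non-clicks.

11 clicks and 13 non-clicks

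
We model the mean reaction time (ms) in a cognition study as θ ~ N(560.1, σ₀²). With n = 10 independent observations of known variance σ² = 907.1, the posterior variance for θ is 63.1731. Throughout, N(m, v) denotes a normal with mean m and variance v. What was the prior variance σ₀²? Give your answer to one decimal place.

For the Normal–Normal model with known σ², precisions add: τ_n = τ₀ + n/σ².
So 1/σ₀² = 1/63.1731 − 10/907.1 = 0.015830 − 0.011024 = 0.004806.
Hence σ₀² = 1/0.004806 ≈ 208.1.

σ₀² = 208.1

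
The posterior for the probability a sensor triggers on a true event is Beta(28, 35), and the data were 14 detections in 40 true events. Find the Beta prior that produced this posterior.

Beta(14, 9)

Under Beta–binomial conjugacy the posterior parameters are (a+s, b+f).
Subtract the data counts: 28−14=14, 35−26=9.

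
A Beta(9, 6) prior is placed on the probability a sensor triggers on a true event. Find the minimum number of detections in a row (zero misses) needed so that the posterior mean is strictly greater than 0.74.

k = 9

After k detections and 0 misses the posterior is Beta(9+k, 6), with mean (9+k)/(9+6+k).
Set (9+k)/(15+k) > 0.74 and solve: k > (0.74·15 − 9)/(1 − 0.74) = 8.077.
The smallest integer exceeding 8.077 is 9.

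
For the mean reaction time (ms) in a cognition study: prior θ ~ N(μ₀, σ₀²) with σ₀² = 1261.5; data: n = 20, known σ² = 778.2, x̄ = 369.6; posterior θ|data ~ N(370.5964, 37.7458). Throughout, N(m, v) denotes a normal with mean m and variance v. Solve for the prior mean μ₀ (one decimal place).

μ₀ = 402.9

With known observation variance, the Normal–Normal posterior has precision τ_n = τ₀ + n/σ² and mean μ_n = (τ₀μ₀ + (n/σ²)x̄)/τ_n.
Here τ₀ = 1/1261.5 = 0.000793 and τ_data = 20/778.2 = 0.025700, so τ_n = 0.026493.
Rearranging for μ₀: μ₀ = (μ_n·τ_n − τ_data·x̄)/τ₀ = (370.5964·0.026493 − 0.025700·369.6) / 0.000793 = 0.319490/0.000793 ≈ 402.9.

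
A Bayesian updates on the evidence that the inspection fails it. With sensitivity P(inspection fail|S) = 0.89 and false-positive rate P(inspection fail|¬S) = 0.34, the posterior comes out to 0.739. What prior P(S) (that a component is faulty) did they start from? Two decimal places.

P(S) = 0.52

In odds form, posterior odds = prior odds × likelihood ratio, so prior odds = posterior odds ÷ LR.
Posterior odds = 0.739/(1−0.739) = 2.8314. LR = 0.89/0.34 = 2.6176.
Prior odds = 2.8314/2.6176 = 1.0817, so P(S) = 1.0817/(1+1.0817) ≈ 0.52.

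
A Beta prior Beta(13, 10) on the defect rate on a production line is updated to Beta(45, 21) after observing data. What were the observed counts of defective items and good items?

32 defective items and 11 good items

Under Beta–binomial conjugacy the posterior parameters are (a+s, b+f).
So s = 45 − 13 = 32 and f = 21 − 10 = 11.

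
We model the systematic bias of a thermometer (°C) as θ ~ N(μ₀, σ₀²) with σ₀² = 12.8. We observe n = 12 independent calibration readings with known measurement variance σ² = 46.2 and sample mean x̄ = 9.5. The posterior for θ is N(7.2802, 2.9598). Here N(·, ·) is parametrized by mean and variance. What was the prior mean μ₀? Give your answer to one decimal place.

μ₀ = -0.1

The posterior mean is a precision-weighted average: μ_n = (τ₀μ₀ + τ_data·x̄)/(τ₀+τ_data), with τ₀=1/σ₀² and τ_data=n/σ².
Here τ₀ = 1/12.8 = 0.078125 and τ_data = 12/46.2 = 0.259740, so τ_n = 0.337865.
Rearranging for μ₀: μ₀ = (μ_n·τ_n − τ_data·x̄)/τ₀ = (7.2802·0.337865 − 0.259740·9.5) / 0.078125 = -0.007805/0.078125 ≈ -0.1.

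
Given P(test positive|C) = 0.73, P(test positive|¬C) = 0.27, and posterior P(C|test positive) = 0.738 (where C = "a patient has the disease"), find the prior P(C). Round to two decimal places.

P(C) = 0.51

Bayes' rule in odds form gives O(C|E) = O(C)·[P(E|C)/P(E|¬C)], hence O(C) = O(C|E)/LR.
Posterior odds = 0.738/(1−0.738) = 2.8168. LR = 0.73/0.27 = 2.7037.
Prior odds = 2.8168/2.7037 = 1.0418, so P(C) = 1.0418/(1+1.0418) ≈ 0.51.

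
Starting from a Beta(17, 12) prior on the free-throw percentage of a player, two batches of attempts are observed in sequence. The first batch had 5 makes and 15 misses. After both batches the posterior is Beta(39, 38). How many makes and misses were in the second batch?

17 makes and 11 misses

Because Beta–binomial updating is additive in the counts, the combined data contributed (α_post−α_prior, β_post−β_prior) successes and failures.
Total across both batches: 39−17=22 makes, 38−12=26 misses.
Subtract the first batch: 22−5=17 makes and 26−15=11 misses.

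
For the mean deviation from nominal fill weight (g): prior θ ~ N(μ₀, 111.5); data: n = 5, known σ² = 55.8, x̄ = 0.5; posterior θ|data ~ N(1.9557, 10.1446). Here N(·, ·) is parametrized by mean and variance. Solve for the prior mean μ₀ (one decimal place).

μ₀ = 16.5

The posterior mean is a precision-weighted average: μ_n = (τ₀μ₀ + τ_data·x̄)/(τ₀+τ_data), with τ₀=1/σ₀² and τ_data=n/σ².
Here τ₀ = 1/111.5 = 0.008969 and τ_data = 5/55.8 = 0.089606, so τ_n = 0.098575.
Rearranging for μ₀: μ₀ = (μ_n·τ_n − τ_data·x̄)/τ₀ = (1.9557·0.098575 − 0.089606·0.5) / 0.008969 = 0.147980/0.008969 ≈ 16.5.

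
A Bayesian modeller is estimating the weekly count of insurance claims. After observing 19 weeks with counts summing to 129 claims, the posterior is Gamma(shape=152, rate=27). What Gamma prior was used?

A Gamma(α, β) prior (rate parametrization) on a Poisson rate with n observations summing to S gives posterior Gamma(α+S, β+n).
So α = 152 − 129 = 23 and β = 27 − 19 = 8.

Gamma(shape=23, rate=8)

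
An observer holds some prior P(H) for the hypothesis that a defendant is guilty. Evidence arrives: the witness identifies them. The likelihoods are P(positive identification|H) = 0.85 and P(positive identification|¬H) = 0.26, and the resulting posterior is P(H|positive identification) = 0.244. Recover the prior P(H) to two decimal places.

Bayes' rule in odds form gives O(H|E) = O(H)·[P(E|H)/P(E|¬H)], hence O(H) = O(H|E)/LR.
Posterior odds = 0.244/(1−0.244) = 0.3228. LR = 0.85/0.26 = 3.2692.
Prior odds = 0.3228/3.2692 = 0.0987, so P(H) = 0.0987/(1+0.0987) ≈ 0.09.

P(H) = 0.09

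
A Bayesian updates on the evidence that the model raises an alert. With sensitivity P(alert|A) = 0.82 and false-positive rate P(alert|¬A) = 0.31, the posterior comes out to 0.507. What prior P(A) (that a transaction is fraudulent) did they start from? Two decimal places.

P(A) = 0.28

In odds form, posterior odds = prior odds × likelihood ratio, so prior odds = posterior odds ÷ LR.
Posterior odds = 0.507/(1−0.507) = 1.0284. LR = 0.82/0.31 = 2.6452.
Prior odds = 1.0284/2.6452 = 0.3888, so P(A) = 0.3888/(1+0.3888) ≈ 0.28.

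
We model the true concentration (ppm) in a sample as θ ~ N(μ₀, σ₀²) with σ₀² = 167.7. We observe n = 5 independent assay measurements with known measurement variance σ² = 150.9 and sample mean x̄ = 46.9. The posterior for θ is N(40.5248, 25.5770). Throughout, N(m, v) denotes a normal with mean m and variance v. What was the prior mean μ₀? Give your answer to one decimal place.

μ₀ = 5.1

With known observation variance, the Normal–Normal posterior has precision τ_n = τ₀ + n/σ² and mean μ_n = (τ₀μ₀ + (n/σ²)x̄)/τ_n.
Here τ₀ = 1/167.7 = 0.005963 and τ_data = 5/150.9 = 0.033135, so τ_n = 0.039098.
Rearranging for μ₀: μ₀ = (μ_n·τ_n − τ_data·x̄)/τ₀ = (40.5248·0.039098 − 0.033135·46.9) / 0.005963 = 0.030407/0.005963 ≈ 5.1.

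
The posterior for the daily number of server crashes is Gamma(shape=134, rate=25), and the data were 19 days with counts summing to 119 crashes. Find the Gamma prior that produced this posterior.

Gamma–Poisson conjugacy: posterior shape = α + Σxᵢ, posterior rate = β + n.
So α = 134 − 119 = 15 and β = 25 − 19 = 6.

Gamma(shape=15, rate=6)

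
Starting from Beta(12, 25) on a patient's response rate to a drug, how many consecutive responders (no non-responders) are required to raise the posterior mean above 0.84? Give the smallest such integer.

After k responders and 0 non-responders the posterior is Beta(12+k, 25), with mean (12+k)/(12+25+k).
Set (12+k)/(37+k) > 0.84 and solve: k > (0.84·37 − 12)/(1 − 0.84) = 119.250.
The smallest integer exceeding 119.250 is 120, and checking k=120: (132)/(157) = 0.8408 > 0.84.

k = 120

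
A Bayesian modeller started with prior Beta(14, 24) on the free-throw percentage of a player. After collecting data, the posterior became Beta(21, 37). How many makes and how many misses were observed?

7 makes and 13 misses

Beta is conjugate to the binomial likelihood: posterior = Beta(α+s, β+f).
So s = 21 − 14 = 7 and f = 37 − 24 = 13.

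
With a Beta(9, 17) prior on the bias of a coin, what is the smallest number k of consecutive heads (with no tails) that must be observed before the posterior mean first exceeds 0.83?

After k heads and 0 tails the posterior is Beta(9+k, 17), with mean (9+k)/(9+17+k).
Set (9+k)/(26+k) > 0.83 and solve: k > (0.83·26 − 9)/(1 − 0.83) = 74.000.
The smallest integer exceeding 74.000 is 75.

k = 75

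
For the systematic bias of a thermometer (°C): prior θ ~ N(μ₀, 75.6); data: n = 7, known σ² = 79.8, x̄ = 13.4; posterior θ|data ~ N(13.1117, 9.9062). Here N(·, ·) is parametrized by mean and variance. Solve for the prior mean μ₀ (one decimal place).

With known observation variance, the Normal–Normal posterior has precision τ_n = τ₀ + n/σ² and mean μ_n = (τ₀μ₀ + (n/σ²)x̄)/τ_n.
Here τ₀ = 1/75.6 = 0.013228 and τ_data = 7/79.8 = 0.087719, so τ_n = 0.100947.
Rearranging for μ₀: μ₀ = (μ_n·τ_n − τ_data·x̄)/τ₀ = (13.1117·0.100947 − 0.087719·13.4) / 0.013228 = 0.148152/0.013228 ≈ 11.2.

μ₀ = 11.2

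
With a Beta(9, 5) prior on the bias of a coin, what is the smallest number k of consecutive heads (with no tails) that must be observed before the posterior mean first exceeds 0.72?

After k heads and 0 tails the posterior is Beta(9+k, 5), with mean (9+k)/(9+5+k).
Set (9+k)/(14+k) > 0.72 and solve: k > (0.72·14 − 9)/(1 − 0.72) = 3.857.
The smallest integer exceeding 3.857 is 4, and checking k=4: (13)/(18) = 0.7222 > 0.72.

k = 4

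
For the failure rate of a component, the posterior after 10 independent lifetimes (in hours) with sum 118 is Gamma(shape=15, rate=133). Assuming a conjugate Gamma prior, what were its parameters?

Gamma(shape=5, rate=15)

Gamma–exponential conjugacy: posterior shape = α + n, posterior rate = β + Σtᵢ.
So α = 15 − 10 = 5 and β = 133 − 118 = 15.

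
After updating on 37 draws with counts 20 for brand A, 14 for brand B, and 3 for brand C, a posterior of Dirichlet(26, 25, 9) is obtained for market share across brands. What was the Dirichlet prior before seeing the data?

Dirichlet(6, 11, 6)

For a Dirichlet(α) prior with multinomial counts c, the posterior is Dirichlet(α + c) componentwise.
Subtract each count from the matching posterior parameter: 26−20=6, 25−14=11, 9−3=6.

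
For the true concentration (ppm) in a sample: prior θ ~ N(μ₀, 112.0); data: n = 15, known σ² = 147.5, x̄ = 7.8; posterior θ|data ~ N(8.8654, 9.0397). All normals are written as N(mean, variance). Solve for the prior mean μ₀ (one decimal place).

With known observation variance, the Normal–Normal posterior has precision τ_n = τ₀ + n/σ² and mean μ_n = (τ₀μ₀ + (n/σ²)x̄)/τ_n.
Here τ₀ = 1/112.0 = 0.008929 and τ_data = 15/147.5 = 0.101695, so τ_n = 0.110624.
Rearranging for μ₀: μ₀ = (μ_n·τ_n − τ_data·x̄)/τ₀ = (8.8654·0.110624 − 0.101695·7.8) / 0.008929 = 0.187505/0.008929 ≈ 21.0.

μ₀ = 21.0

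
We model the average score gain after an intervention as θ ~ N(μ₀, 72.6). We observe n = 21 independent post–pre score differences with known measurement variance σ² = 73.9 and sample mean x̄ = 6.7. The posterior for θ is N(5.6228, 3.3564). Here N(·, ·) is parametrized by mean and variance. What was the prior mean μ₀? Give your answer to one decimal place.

μ₀ = -16.6

The posterior mean is a precision-weighted average: μ_n = (τ₀μ₀ + τ_data·x̄)/(τ₀+τ_data), with τ₀=1/σ₀² and τ_data=n/σ².
Here τ₀ = 1/72.6 = 0.013774 and τ_data = 21/73.9 = 0.284168, so τ_n = 0.297942.
Rearranging for μ₀: μ₀ = (μ_n·τ_n − τ_data·x̄)/τ₀ = (5.6228·0.297942 − 0.284168·6.7) / 0.013774 = -0.228657/0.013774 ≈ -16.6.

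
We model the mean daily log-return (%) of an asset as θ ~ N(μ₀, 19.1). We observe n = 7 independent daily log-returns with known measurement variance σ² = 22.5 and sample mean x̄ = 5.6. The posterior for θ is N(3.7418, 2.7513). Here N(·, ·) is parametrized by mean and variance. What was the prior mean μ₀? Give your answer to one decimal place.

With known observation variance, the Normal–Normal posterior has precision τ_n = τ₀ + n/σ² and mean μ_n = (τ₀μ₀ + (n/σ²)x̄)/τ_n.
Here τ₀ = 1/19.1 = 0.052356 and τ_data = 7/22.5 = 0.311111, so τ_n = 0.363467.
Rearranging for μ₀: μ₀ = (μ_n·τ_n − τ_data·x̄)/τ₀ = (3.7418·0.363467 − 0.311111·5.6) / 0.052356 = -0.382201/0.052356 ≈ -7.3.

μ₀ = -7.3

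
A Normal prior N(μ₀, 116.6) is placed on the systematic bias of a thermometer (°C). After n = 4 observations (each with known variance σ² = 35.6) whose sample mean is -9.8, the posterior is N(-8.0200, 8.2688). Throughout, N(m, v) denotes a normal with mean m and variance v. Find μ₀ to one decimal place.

With known observation variance, the Normal–Normal posterior has precision τ_n = τ₀ + n/σ² and mean μ_n = (τ₀μ₀ + (n/σ²)x̄)/τ_n.
Here τ₀ = 1/116.6 = 0.008576 and τ_data = 4/35.6 = 0.112360, so τ_n = 0.120936.
Rearranging for μ₀: μ₀ = (μ_n·τ_n − τ_data·x̄)/τ₀ = (-8.0200·0.120936 − 0.112360·-9.8) / 0.008576 = 0.131221/0.008576 ≈ 15.3.

μ₀ = 15.3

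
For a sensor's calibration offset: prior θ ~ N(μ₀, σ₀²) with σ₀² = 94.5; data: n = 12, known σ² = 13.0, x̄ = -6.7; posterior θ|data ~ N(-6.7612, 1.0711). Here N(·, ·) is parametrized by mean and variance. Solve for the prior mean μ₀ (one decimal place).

μ₀ = -12.1

With known observation variance, the Normal–Normal posterior has precision τ_n = τ₀ + n/σ² and mean μ_n = (τ₀μ₀ + (n/σ²)x̄)/τ_n.
Here τ₀ = 1/94.5 = 0.010582 and τ_data = 12/13.0 = 0.923077, so τ_n = 0.933659.
Rearranging for μ₀: μ₀ = (μ_n·τ_n − τ_data·x̄)/τ₀ = (-6.7612·0.933659 − 0.923077·-6.7) / 0.010582 = -0.128039/0.010582 ≈ -12.1.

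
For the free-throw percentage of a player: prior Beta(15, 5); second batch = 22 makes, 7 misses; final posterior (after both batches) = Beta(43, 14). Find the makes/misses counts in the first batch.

Because Beta–binomial updating is additive in the counts, the combined data contributed (α_post−α_prior, β_post−β_prior) successes and failures.
Total across both batches: 43−15=28 makes, 14−5=9 misses.
Subtract the second batch: 28−22=6 makes and 9−7=2 misses.

6 makes and 2 misses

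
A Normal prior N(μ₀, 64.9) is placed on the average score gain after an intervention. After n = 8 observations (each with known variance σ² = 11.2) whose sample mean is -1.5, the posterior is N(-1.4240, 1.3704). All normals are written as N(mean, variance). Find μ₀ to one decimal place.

The posterior mean is a precision-weighted average: μ_n = (τ₀μ₀ + τ_data·x̄)/(τ₀+τ_data), with τ₀=1/σ₀² and τ_data=n/σ².
Here τ₀ = 1/64.9 = 0.015408 and τ_data = 8/11.2 = 0.714286, so τ_n = 0.729694.
Rearranging for μ₀: μ₀ = (μ_n·τ_n − τ_data·x̄)/τ₀ = (-1.4240·0.729694 − 0.714286·-1.5) / 0.015408 = 0.032345/0.015408 ≈ 2.1.

μ₀ = 2.1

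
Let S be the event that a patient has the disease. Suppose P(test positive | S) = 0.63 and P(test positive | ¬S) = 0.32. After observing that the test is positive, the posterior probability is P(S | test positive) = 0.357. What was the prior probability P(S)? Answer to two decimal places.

In odds form, posterior odds = prior odds × likelihood ratio, so prior odds = posterior odds ÷ LR.
Posterior odds = 0.357/(1−0.357) = 0.5552. LR = 0.63/0.32 = 1.9688.
Prior odds = 0.5552/1.9688 = 0.2820, so P(S) = 0.2820/(1+0.2820) ≈ 0.22.

P(S) = 0.22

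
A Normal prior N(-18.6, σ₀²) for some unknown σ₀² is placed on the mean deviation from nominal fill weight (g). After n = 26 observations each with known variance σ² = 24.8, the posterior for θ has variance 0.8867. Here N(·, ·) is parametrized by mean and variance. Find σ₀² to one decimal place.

σ₀² = 12.6

Posterior precision equals prior precision plus data precision: 1/σ_n² = 1/σ₀² + n/σ².
So 1/σ₀² = 1/0.8867 − 26/24.8 = 1.127777 − 1.048387 = 0.079390.
Hence σ₀² = 1/0.079390 ≈ 12.6.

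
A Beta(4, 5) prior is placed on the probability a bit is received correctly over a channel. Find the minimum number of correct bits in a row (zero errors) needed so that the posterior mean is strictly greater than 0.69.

k = 8

After k correct bits and 0 errors the posterior is Beta(4+k, 5), with mean (4+k)/(4+5+k).
Set (4+k)/(9+k) > 0.69 and solve: k > (0.69·9 − 4)/(1 − 0.69) = 7.129.
The smallest integer exceeding 7.129 is 8, and checking k=8: (12)/(17) = 0.7059 > 0.69.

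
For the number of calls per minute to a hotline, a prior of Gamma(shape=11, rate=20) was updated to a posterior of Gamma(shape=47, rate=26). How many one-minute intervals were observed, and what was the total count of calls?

Gamma–Poisson conjugacy: posterior shape = α + Σxᵢ, posterior rate = β + n.
Matching: Σxᵢ = 47 − 11 = 36 and n = 26 − 20 = 6.

n = 6 one-minute intervals with total 36 calls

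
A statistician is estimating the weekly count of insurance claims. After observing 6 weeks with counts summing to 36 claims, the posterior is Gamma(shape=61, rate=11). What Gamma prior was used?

Gamma(shape=25, rate=5)

A Gamma(α, β) prior (rate parametrization) on a Poisson rate with n observations summing to S gives posterior Gamma(α+S, β+n).
So α = 61 − 36 = 25 and β = 11 − 6 = 5.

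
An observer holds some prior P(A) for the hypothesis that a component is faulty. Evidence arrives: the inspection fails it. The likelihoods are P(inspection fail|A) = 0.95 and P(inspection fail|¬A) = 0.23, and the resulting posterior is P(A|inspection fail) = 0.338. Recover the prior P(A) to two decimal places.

In odds form, posterior odds = prior odds × likelihood ratio, so prior odds = posterior odds ÷ LR.
Posterior odds = 0.338/(1−0.338) = 0.5106. LR = 0.95/0.23 = 4.1304.
Prior odds = 0.5106/4.1304 = 0.1236, so P(A) = 0.1236/(1+0.1236) ≈ 0.11.

P(A) = 0.11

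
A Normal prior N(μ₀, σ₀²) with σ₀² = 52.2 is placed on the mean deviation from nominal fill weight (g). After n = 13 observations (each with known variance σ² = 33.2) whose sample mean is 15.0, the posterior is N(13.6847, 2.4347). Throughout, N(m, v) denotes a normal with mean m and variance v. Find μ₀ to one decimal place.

μ₀ = -13.2

With known observation variance, the Normal–Normal posterior has precision τ_n = τ₀ + n/σ² and mean μ_n = (τ₀μ₀ + (n/σ²)x̄)/τ_n.
Here τ₀ = 1/52.2 = 0.019157 and τ_data = 13/33.2 = 0.391566, so τ_n = 0.410723.
Rearranging for μ₀: μ₀ = (μ_n·τ_n − τ_data·x̄)/τ₀ = (13.6847·0.410723 − 0.391566·15.0) / 0.019157 = -0.252869/0.019157 ≈ -13.2.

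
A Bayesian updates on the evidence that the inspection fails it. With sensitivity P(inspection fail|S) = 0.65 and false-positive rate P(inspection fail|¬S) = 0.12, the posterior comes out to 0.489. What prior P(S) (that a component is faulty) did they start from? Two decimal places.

Bayes' rule in odds form gives O(S|E) = O(S)·[P(E|S)/P(E|¬S)], hence O(S) = O(S|E)/LR.
Posterior odds = 0.489/(1−0.489) = 0.9569. LR = 0.65/0.12 = 5.4167.
Prior odds = 0.9569/5.4167 = 0.1767, so P(S) = 0.1767/(1+0.1767) ≈ 0.15.

P(S) = 0.15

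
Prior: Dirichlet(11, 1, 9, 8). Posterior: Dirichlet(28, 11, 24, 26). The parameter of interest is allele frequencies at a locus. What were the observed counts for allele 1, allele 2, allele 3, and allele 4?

For a Dirichlet(α) prior with multinomial counts c, the posterior is Dirichlet(α + c) componentwise.
Counts are posterior − prior componentwise: 28−11=17, 11−1=10, 24−9=15, 26−8=18.

counts (17, 10, 15, 18)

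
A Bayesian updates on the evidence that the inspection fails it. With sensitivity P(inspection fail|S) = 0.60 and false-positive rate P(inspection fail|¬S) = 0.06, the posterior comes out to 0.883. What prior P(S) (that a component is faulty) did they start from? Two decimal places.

In odds form, posterior odds = prior odds × likelihood ratio, so prior odds = posterior odds ÷ LR.
Posterior odds = 0.883/(1−0.883) = 7.5470. LR = 0.60/0.06 = 10.0000.
Prior odds = 7.5470/10.0000 = 0.7547, so P(S) = 0.7547/(1+0.7547) ≈ 0.43.

P(S) = 0.43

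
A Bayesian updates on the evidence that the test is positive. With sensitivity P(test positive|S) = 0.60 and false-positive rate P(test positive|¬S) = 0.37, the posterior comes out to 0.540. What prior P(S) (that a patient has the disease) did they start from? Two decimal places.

P(S) = 0.42

In odds form, posterior odds = prior odds × likelihood ratio, so prior odds = posterior odds ÷ LR.
Posterior odds = 0.540/(1−0.540) = 1.1739. LR = 0.60/0.37 = 1.6216.
Prior odds = 1.1739/1.6216 = 0.7239, so P(S) = 0.7239/(1+0.7239) ≈ 0.42.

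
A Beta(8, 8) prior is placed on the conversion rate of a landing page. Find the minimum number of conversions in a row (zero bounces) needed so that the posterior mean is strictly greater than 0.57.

k = 3

After k conversions and 0 bounces the posterior is Beta(8+k, 8), with mean (8+k)/(8+8+k).
Set (8+k)/(16+k) > 0.57 and solve: k > (0.57·16 − 8)/(1 − 0.57) = 2.605.
The smallest integer exceeding 2.605 is 3, and checking k=3: (11)/(19) = 0.5789 > 0.57.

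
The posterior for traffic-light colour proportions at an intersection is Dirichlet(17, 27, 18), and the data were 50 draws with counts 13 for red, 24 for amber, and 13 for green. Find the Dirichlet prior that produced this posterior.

Dirichlet(4, 3, 5)

For a Dirichlet(α) prior with multinomial counts c, the posterior is Dirichlet(α + c) componentwise.
Subtract each count from the matching posterior parameter: 17−13=4, 27−24=3, 18−13=5.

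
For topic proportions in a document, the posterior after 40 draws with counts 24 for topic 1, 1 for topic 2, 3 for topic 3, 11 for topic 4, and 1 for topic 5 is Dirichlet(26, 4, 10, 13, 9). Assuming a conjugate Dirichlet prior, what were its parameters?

Dirichlet(2, 3, 7, 2, 8)

For a Dirichlet(α) prior with multinomial counts c, the posterior is Dirichlet(α + c) componentwise.
Subtract each count from the matching posterior parameter: 26−24=2, 4−1=3, 10−3=7, 13−11=2, 9−1=8.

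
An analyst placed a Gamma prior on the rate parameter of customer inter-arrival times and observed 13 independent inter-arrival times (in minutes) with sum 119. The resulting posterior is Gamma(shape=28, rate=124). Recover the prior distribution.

Gamma(shape=15, rate=5)

For an exponential likelihood with a Gamma(α, β) prior on the rate, n observations with total T give posterior Gamma(α+n, β+T).
So α = 28 − 13 = 15 and β = 124 − 119 = 5.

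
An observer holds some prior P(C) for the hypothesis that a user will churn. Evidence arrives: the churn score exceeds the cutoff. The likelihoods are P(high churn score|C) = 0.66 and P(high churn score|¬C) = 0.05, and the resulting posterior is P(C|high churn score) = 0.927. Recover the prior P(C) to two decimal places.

P(C) = 0.49

Bayes' rule in odds form gives O(C|E) = O(C)·[P(E|C)/P(E|¬C)], hence O(C) = O(C|E)/LR.
Posterior odds = 0.927/(1−0.927) = 12.6986. LR = 0.66/0.05 = 13.2000.
Prior odds = 12.6986/13.2000 = 0.9620, so P(C) = 0.9620/(1+0.9620) ≈ 0.49.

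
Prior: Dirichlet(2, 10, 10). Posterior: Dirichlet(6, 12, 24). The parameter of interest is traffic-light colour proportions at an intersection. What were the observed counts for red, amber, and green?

For a Dirichlet(α) prior with multinomial counts c, the posterior is Dirichlet(α + c) componentwise.
Counts are posterior − prior componentwise: 6−2=4, 12−10=2, 24−10=14.

counts (4, 2, 14)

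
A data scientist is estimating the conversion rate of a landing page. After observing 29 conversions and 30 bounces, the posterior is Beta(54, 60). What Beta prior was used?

Beta is conjugate to the binomial likelihood: posterior = Beta(a+s, b+f).
Subtract the data counts: 54−29=25, 60−30=30.

Beta(25, 30)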